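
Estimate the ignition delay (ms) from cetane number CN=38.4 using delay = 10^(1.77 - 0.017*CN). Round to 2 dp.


delay = 10^(1.77 - 0.017*CN)
Exponent = 1.77 - 0.017*38.4 = 1.1172
delay = 10^1.1172 = 13.10 ms


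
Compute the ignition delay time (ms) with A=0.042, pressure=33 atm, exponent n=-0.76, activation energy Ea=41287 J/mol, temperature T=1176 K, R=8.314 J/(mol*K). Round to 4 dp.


tau = A * P^n * exp(Ea/(R*T))
P^n = 33^(-0.76) = 0.07013413
Ea/(R*T) = 41287/(8.314*1176) = 4.222756
exp(Ea/(R*T)) = 68.221242
tau = 0.042 * 0.07013413 * 68.221242 = 0.2010 ms


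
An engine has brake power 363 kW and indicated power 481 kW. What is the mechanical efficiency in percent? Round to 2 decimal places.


eta_mech = (BP / IP) * 100
Ratio = 363 / 481 = 0.7547
eta_mech = 0.7547 * 100 = 75.47%


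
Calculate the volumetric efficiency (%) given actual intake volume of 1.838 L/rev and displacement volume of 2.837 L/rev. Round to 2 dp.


eta_v = (V_actual / V_disp) * 100
Ratio = 1.838 / 2.837 = 0.6479
eta_v = 0.6479 * 100 = 64.79%


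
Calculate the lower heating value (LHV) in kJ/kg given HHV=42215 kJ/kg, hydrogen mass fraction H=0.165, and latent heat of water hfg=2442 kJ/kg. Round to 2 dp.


LHV = HHV - hfg * 9 * H
Water correction = 2442 * 9 * 0.165 = 3626.370 kJ/kg
LHV = 42215 - 3626.370 = 38588.63 kJ/kg


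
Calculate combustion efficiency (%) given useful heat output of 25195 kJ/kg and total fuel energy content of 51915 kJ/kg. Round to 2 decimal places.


Efficiency = (Q_useful / Q_fuel) * 100
Efficiency = (25195 / 51915) * 100
Efficiency = 0.4853 * 100 = 48.53%


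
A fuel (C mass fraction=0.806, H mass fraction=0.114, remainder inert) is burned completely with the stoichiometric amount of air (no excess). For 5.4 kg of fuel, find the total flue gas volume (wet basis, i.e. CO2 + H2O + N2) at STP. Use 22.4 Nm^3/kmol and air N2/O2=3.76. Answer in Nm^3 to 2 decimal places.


Per kg fuel: CO2 = (C/12 kmol)*22.4 = (0.806/12)*22.4 = 1.50453 Nm^3
Per kg fuel: H2O = (H/2 kmol)*22.4 = (0.114/2)*22.4 = 1.27680 Nm^3
O2 needed per kg fuel = C/12 + H/4 = 0.806/12 + 0.114/4 = 0.09566667 kmol
Per kg fuel: N2 = O2*3.76*22.4 = 0.09566667*3.76*22.4 = 8.05743 Nm^3
Total per kg = 1.50453 + 1.27680 + 8.05743 = 10.83876 Nm^3
Total = 10.83876 * 5.4 = 58.53 Nm^3


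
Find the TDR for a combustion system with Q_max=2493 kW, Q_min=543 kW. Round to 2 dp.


TDR = Q_max / Q_min
TDR = 2493 / 543 = 4.59


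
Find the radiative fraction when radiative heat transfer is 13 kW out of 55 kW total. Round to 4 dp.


f_rad = Q_rad / Q_total
f_rad = 13 / 55 = 0.2364


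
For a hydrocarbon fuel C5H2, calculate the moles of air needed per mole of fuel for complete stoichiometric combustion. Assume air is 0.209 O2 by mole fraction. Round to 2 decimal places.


Balanced combustion: C5H2 + 5.5 O2 -> 5 CO2 + 1 H2O
O2 needed = C + H/4 = 5 + 2/4 = 5.50 moles
Air moles = O2 / 0.209 = 5.50 / 0.209 = 26.32 moles air


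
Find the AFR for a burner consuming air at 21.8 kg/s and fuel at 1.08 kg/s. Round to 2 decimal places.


AFR = m_air / m_fuel
AFR = 21.8 / 1.08 = 20.19


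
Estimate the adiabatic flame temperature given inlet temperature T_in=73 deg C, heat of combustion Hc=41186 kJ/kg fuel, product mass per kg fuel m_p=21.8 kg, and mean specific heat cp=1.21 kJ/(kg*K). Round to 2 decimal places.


T_ad = T_in + Hc / (m_p * cp)
Denominator = 21.8 * 1.21 = 26.3780
Temperature rise = 41186 / 26.3780 = 1561.38 K
T_ad = 73 + 1561.38 = 1634.38 deg C


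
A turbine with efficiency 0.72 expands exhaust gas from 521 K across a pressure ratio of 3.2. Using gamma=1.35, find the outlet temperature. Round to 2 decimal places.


T_out = T_in * (1 - eta * (1 - PR^(-(gamma-1)/gamma)))
Exponent = -(1.35-1)/1.35 = -0.25925926
PR^exp = 3.2^(-0.25925926) = 0.73966521
Factor = 1 - 0.72*(1 - 0.73966521) = 0.81255895
T_out = 521 * 0.81255895 = 423.34 K


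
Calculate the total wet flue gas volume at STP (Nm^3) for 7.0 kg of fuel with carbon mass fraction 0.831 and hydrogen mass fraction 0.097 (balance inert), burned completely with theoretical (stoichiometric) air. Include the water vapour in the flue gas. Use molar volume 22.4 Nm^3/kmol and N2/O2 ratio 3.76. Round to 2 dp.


Per kg fuel: CO2 = (C/12 kmol)*22.4 = (0.831/12)*22.4 = 1.55120 Nm^3
Per kg fuel: H2O = (H/2 kmol)*22.4 = (0.097/2)*22.4 = 1.08640 Nm^3
O2 needed per kg fuel = C/12 + H/4 = 0.831/12 + 0.097/4 = 0.09350000 kmol
Per kg fuel: N2 = O2*3.76*22.4 = 0.09350000*3.76*22.4 = 7.87494 Nm^3
Total per kg = 1.55120 + 1.08640 + 7.87494 = 10.51254 Nm^3
Total = 10.51254 * 7.0 = 73.59 Nm^3


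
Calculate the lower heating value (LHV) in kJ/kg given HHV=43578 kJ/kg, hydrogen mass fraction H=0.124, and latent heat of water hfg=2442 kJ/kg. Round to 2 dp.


LHV = HHV - hfg * 9 * H
Water correction = 2442 * 9 * 0.124 = 2725.272 kJ/kg
LHV = 43578 - 2725.272 = 40852.73 kJ/kg


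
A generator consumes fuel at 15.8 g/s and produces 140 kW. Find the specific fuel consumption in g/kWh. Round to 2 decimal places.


SFC = (mf / BP) * 3600
Rate = 15.8 / 140 = 0.112857 g/(s*kW)
SFC = 0.112857 * 3600 = 406.29 g/kWh


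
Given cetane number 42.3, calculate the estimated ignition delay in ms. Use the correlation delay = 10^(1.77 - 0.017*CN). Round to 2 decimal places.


delay = 10^(1.77 - 0.017*CN)
Exponent = 1.77 - 0.017*42.3 = 1.0509
delay = 10^1.0509 = 11.24 ms


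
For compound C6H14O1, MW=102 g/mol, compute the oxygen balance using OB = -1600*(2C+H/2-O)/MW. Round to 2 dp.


OB = -1600 * (2C + H/2 - O) / MW
Inner = 2*6 + 14/2 - 1 = 18.00
OB = -1600 * 18.00 / 102 = -282.35%


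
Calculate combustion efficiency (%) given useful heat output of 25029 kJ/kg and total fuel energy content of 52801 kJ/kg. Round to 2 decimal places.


Efficiency = (Q_useful / Q_fuel) * 100
Efficiency = (25029 / 52801) * 100
Efficiency = 0.4740 * 100 = 47.40%


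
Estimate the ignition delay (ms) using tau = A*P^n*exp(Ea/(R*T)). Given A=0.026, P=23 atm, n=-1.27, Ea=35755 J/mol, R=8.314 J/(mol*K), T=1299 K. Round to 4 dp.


tau = A * P^n * exp(Ea/(R*T))
P^n = 23^(-1.27) = 0.01864686
Ea/(R*T) = 35755/(8.314*1299) = 3.310683
exp(Ea/(R*T)) = 27.403838
tau = 0.026 * 0.01864686 * 27.403838 = 0.0133 ms


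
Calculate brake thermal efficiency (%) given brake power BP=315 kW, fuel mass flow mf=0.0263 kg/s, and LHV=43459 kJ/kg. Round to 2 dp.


eta_BTE = (BP / (mf * LHV)) * 100
Denominator = 0.0263 * 43459 = 1142.9717 kW
eta_BTE = (315 / 1142.9717) * 100 = 27.56%


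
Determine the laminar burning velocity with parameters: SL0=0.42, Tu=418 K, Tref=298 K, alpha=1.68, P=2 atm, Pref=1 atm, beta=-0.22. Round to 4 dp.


SL = SL0 * (Tu/Tref)^alpha * (P/Pref)^beta
T ratio = 418/298 = 1.40268456
(T ratio)^alpha = 1.40268456^1.68 = 1.765602
(P/Pref)^beta = 2^(-0.22) = 0.858565
SL = 0.42 * 1.765602 * 0.858565 = 0.6367 m/s


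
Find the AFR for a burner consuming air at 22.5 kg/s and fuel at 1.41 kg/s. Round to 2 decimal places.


AFR = m_air / m_fuel
AFR = 22.5 / 1.41 = 15.96


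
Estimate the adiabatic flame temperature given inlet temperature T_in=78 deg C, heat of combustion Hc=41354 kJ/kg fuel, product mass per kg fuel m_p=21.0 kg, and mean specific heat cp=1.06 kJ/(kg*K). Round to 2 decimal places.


T_ad = T_in + Hc / (m_p * cp)
Denominator = 21.0 * 1.06 = 22.2600
Temperature rise = 41354 / 22.2600 = 1857.77 K
T_ad = 78 + 1857.77 = 1935.77 deg C


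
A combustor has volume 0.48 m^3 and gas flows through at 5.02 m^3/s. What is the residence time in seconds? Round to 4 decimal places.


tau = V / Q_flow
tau = 0.48 / 5.02 = 0.0956 s


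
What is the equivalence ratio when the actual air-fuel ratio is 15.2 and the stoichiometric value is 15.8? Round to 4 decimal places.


phi = AFR_stoich / AFR_actual
phi = 15.8 / 15.2 = 1.0395


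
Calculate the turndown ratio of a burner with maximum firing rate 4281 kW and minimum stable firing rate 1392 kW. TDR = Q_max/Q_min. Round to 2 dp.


TDR = Q_max / Q_min
TDR = 4281 / 1392 = 3.08


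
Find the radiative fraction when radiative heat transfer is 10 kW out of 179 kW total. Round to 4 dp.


f_rad = Q_rad / Q_total
f_rad = 10 / 179 = 0.0559


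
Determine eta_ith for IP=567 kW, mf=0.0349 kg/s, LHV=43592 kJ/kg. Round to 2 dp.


eta_ith = (IP / (mf * LHV)) * 100
Denominator = 0.0349 * 43592 = 1521.3608 kW
eta_ith = (567 / 1521.3608) * 100 = 37.27%


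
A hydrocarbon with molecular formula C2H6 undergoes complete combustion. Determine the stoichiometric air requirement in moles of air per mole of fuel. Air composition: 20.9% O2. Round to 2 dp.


Balanced combustion: C2H6 + 3.5 O2 -> 2 CO2 + 3 H2O
O2 needed = C + H/4 = 2 + 6/4 = 3.50 moles
Air moles = O2 / 0.209 = 3.50 / 0.209 = 16.75 moles air


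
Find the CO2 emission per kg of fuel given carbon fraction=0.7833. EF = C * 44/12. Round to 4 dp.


EF = C_frac * (M_CO2 / M_C)
EF = 0.7833 * (44/12)
EF = 0.7833 * 3.666667 = 2.8721 kg_CO2/kg_fuel


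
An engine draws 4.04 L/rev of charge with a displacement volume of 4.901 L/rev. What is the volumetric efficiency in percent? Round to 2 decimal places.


eta_v = (V_actual / V_disp) * 100
Ratio = 4.04 / 4.901 = 0.8243
eta_v = 0.8243 * 100 = 82.43%


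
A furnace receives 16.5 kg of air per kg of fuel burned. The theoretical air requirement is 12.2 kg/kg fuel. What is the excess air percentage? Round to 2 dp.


Excess air = actual - stoichiometric = 16.5 - 12.2 = 4.30 kg/kg fuel
Excess air % = (excess / stoich) * 100 = (4.30 / 12.2) * 100 = 35.25%


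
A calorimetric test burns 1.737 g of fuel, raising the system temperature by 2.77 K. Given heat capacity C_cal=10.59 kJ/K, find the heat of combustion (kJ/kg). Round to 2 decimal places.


Hc = C_cal * delta_T / m_fuel
Q_released = 10.59 * 2.77 = 29.3343 kJ
m_fuel = 1.737 g = 1.737/1000 kg = 0.001737 kg
Hc = 29.3343 / 0.001737 = 16887.91 kJ/kg


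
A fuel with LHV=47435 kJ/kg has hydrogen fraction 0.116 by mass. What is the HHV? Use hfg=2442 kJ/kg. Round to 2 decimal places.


HHV = LHV + hfg * 9 * H
Water addition = 2442 * 9 * 0.116 = 2549.448 kJ/kg
HHV = 47435 + 2549.448 = 49984.45 kJ/kg


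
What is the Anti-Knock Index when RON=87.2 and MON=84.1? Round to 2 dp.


AKI = (RON + MON) / 2
AKI = (87.2 + 84.1) / 2
AKI = 171.3 / 2 = 85.65


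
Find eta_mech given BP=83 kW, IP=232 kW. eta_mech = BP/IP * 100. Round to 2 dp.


eta_mech = (BP / IP) * 100
Ratio = 83 / 232 = 0.3578
eta_mech = 0.3578 * 100 = 35.78%


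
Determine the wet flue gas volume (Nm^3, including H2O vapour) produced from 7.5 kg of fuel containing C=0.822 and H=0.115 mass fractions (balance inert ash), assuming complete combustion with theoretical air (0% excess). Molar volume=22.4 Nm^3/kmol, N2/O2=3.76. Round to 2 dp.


Per kg fuel: CO2 = (C/12 kmol)*22.4 = (0.822/12)*22.4 = 1.53440 Nm^3
Per kg fuel: H2O = (H/2 kmol)*22.4 = (0.115/2)*22.4 = 1.28800 Nm^3
O2 needed per kg fuel = C/12 + H/4 = 0.822/12 + 0.115/4 = 0.09725000 kmol
Per kg fuel: N2 = O2*3.76*22.4 = 0.09725000*3.76*22.4 = 8.19078 Nm^3
Total per kg = 1.53440 + 1.28800 + 8.19078 = 11.01318 Nm^3
Total = 11.01318 * 7.5 = 82.60 Nm^3


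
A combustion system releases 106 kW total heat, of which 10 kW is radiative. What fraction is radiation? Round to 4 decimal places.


f_rad = Q_rad / Q_total
f_rad = 10 / 106 = 0.0943


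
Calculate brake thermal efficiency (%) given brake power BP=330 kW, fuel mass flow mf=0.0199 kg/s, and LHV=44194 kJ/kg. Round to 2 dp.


eta_BTE = (BP / (mf * LHV)) * 100
Denominator = 0.0199 * 44194 = 879.4606 kW
eta_BTE = (330 / 879.4606) * 100 = 37.52%


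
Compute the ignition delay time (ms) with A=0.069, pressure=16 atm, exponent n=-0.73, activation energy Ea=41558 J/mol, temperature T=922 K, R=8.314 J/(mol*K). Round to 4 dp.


tau = A * P^n * exp(Ea/(R*T))
P^n = 16^(-0.73) = 0.13212726
Ea/(R*T) = 41558/(8.314*922) = 5.421428
exp(Ea/(R*T)) = 226.201917
tau = 0.069 * 0.13212726 * 226.201917 = 2.0622 ms


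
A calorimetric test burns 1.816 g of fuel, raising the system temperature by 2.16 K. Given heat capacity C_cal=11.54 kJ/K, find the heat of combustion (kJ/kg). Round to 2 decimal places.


Hc = C_cal * delta_T / m_fuel
Q_released = 11.54 * 2.16 = 24.9264 kJ
m_fuel = 1.816 g = 1.816/1000 kg = 0.001816 kg
Hc = 24.9264 / 0.001816 = 13725.99 kJ/kg


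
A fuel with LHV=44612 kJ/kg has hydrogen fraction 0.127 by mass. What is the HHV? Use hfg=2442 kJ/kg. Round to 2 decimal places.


HHV = LHV + hfg * 9 * H
Water addition = 2442 * 9 * 0.127 = 2791.206 kJ/kg
HHV = 44612 + 2791.206 = 47403.21 kJ/kg


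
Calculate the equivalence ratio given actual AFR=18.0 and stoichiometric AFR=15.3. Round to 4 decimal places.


phi = AFR_stoich / AFR_actual
phi = 15.3 / 18.0 = 0.8500


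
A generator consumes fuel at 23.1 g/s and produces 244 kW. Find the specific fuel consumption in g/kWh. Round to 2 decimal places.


SFC = (mf / BP) * 3600
Rate = 23.1 / 244 = 0.094672 g/(s*kW)
SFC = 0.094672 * 3600 = 340.82 g/kWh


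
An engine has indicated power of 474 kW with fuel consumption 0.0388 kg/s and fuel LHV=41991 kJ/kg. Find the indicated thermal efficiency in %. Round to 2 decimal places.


eta_ith = (IP / (mf * LHV)) * 100
Denominator = 0.0388 * 41991 = 1629.2508 kW
eta_ith = (474 / 1629.2508) * 100 = 29.09%


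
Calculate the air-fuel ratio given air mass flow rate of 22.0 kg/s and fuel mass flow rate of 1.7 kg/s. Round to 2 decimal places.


AFR = m_air / m_fuel
AFR = 22.0 / 1.7 = 12.94


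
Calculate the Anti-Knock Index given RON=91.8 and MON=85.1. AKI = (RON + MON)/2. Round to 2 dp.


AKI = (RON + MON) / 2
AKI = (91.8 + 85.1) / 2
AKI = 176.9 / 2 = 88.45


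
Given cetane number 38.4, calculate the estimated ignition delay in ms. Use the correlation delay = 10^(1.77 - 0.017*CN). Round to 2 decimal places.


delay = 10^(1.77 - 0.017*CN)
Exponent = 1.77 - 0.017*38.4 = 1.1172
delay = 10^1.1172 = 13.10 ms


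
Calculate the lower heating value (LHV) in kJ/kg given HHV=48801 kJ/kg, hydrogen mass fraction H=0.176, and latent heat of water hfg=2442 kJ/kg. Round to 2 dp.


LHV = HHV - hfg * 9 * H
Water correction = 2442 * 9 * 0.176 = 3868.128 kJ/kg
LHV = 48801 - 3868.128 = 44932.87 kJ/kg


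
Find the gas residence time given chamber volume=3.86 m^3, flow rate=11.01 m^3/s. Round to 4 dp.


tau = V / Q_flow
tau = 3.86 / 11.01 = 0.3506 s


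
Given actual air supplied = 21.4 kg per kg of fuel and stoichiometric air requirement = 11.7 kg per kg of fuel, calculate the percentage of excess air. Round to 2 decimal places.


Excess air = actual - stoichiometric = 21.4 - 11.7 = 9.70 kg/kg fuel
Excess air % = (excess / stoich) * 100 = (9.70 / 11.7) * 100 = 82.91%


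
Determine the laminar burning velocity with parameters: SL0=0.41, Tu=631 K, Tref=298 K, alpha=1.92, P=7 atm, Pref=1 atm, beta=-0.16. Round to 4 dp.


SL = SL0 * (Tu/Tref)^alpha * (P/Pref)^beta
T ratio = 631/298 = 2.11744966
(T ratio)^alpha = 2.11744966^1.92 = 4.222417
(P/Pref)^beta = 7^(-0.16) = 0.732461
SL = 0.41 * 4.222417 * 0.732461 = 1.2680 m/s


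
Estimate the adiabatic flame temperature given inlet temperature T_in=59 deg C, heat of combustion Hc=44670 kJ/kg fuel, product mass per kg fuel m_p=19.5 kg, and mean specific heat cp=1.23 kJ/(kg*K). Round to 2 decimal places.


T_ad = T_in + Hc / (m_p * cp)
Denominator = 19.5 * 1.23 = 23.9850
Temperature rise = 44670 / 23.9850 = 1862.41 K
T_ad = 59 + 1862.41 = 1921.41 deg C


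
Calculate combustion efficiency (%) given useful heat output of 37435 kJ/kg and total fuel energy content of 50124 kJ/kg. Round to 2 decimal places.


Efficiency = (Q_useful / Q_fuel) * 100
Efficiency = (37435 / 50124) * 100
Efficiency = 0.7468 * 100 = 74.68%


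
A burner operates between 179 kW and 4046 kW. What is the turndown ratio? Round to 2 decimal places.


TDR = Q_max / Q_min
TDR = 4046 / 179 = 22.60


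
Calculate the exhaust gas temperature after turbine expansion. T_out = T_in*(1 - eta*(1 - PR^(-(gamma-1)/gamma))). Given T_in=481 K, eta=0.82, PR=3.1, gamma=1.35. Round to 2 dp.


T_out = T_in * (1 - eta * (1 - PR^(-(gamma-1)/gamma)))
Exponent = -(1.35-1)/1.35 = -0.25925926
PR^exp = 3.1^(-0.25925926) = 0.74577862
Factor = 1 - 0.82*(1 - 0.74577862) = 0.79153847
T_out = 481 * 0.79153847 = 380.73 K


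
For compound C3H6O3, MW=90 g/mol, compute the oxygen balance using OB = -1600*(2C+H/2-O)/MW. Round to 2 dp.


OB = -1600 * (2C + H/2 - O) / MW
Inner = 2*3 + 6/2 - 3 = 6.00
OB = -1600 * 6.00 / 90 = -106.67%


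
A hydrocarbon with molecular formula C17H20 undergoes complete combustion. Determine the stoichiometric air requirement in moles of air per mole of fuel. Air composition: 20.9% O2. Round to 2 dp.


Balanced combustion: C17H20 + 22 O2 -> 17 CO2 + 10 H2O
O2 needed = C + H/4 = 17 + 20/4 = 22.00 moles
Air moles = O2 / 0.209 = 22.00 / 0.209 = 105.26 moles air


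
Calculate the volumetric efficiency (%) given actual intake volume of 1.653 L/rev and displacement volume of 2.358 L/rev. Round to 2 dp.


eta_v = (V_actual / V_disp) * 100
Ratio = 1.653 / 2.358 = 0.7010
eta_v = 0.7010 * 100 = 70.10%


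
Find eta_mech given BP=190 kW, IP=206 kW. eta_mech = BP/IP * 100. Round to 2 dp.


eta_mech = (BP / IP) * 100
Ratio = 190 / 206 = 0.9223
eta_mech = 0.9223 * 100 = 92.23%


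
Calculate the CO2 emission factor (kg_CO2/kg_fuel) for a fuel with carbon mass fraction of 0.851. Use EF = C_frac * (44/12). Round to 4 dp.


EF = C_frac * (M_CO2 / M_C)
EF = 0.851 * (44/12)
EF = 0.851 * 3.666667 = 3.1203 kg_CO2/kg_fuel


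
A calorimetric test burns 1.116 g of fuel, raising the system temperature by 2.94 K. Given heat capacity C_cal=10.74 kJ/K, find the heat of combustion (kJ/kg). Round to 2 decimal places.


Hc = C_cal * delta_T / m_fuel
Q_released = 10.74 * 2.94 = 31.5756 kJ
m_fuel = 1.116 g = 1.116/1000 kg = 0.001116 kg
Hc = 31.5756 / 0.001116 = 28293.55 kJ/kg


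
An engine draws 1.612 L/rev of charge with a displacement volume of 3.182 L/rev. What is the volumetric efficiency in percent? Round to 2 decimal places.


eta_v = (V_actual / V_disp) * 100
Ratio = 1.612 / 3.182 = 0.5066
eta_v = 0.5066 * 100 = 50.66%


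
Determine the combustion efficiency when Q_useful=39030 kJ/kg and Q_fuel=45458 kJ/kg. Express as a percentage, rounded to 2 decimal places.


Efficiency = (Q_useful / Q_fuel) * 100
Efficiency = (39030 / 45458) * 100
Efficiency = 0.8586 * 100 = 85.86%


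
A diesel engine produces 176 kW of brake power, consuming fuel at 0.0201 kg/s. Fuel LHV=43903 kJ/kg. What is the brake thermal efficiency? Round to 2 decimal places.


eta_BTE = (BP / (mf * LHV)) * 100
Denominator = 0.0201 * 43903 = 882.4503 kW
eta_BTE = (176 / 882.4503) * 100 = 19.94%


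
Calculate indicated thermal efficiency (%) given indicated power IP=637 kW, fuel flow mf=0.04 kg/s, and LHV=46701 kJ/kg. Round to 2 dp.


eta_ith = (IP / (mf * LHV)) * 100
Denominator = 0.04 * 46701 = 1868.0400 kW
eta_ith = (637 / 1868.0400) * 100 = 34.10%


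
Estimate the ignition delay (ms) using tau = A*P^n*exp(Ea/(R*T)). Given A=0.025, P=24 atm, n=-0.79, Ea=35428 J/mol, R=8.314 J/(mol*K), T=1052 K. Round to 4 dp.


tau = A * P^n * exp(Ea/(R*T))
P^n = 24^(-0.79) = 0.08121441
Ea/(R*T) = 35428/(8.314*1052) = 4.050614
exp(Ea/(R*T)) = 57.432719
tau = 0.025 * 0.08121441 * 57.432719 = 0.1166 ms


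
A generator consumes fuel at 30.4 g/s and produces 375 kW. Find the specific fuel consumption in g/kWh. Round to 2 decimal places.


SFC = (mf / BP) * 3600
Rate = 30.4 / 375 = 0.081067 g/(s*kW)
SFC = 0.081067 * 3600 = 291.84 g/kWh


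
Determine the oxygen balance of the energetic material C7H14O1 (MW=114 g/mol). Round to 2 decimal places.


OB = -1600 * (2C + H/2 - O) / MW
Inner = 2*7 + 14/2 - 1 = 20.00
OB = -1600 * 20.00 / 114 = -280.70%


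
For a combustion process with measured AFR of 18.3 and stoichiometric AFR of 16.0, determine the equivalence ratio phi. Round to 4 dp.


phi = AFR_stoich / AFR_actual
phi = 16.0 / 18.3 = 0.8743


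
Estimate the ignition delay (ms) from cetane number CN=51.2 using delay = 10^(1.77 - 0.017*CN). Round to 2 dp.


delay = 10^(1.77 - 0.017*CN)
Exponent = 1.77 - 0.017*51.2 = 0.8996
delay = 10^0.8996 = 7.94 ms


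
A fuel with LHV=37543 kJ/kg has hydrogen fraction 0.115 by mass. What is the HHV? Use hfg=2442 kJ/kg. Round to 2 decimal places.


HHV = LHV + hfg * 9 * H
Water addition = 2442 * 9 * 0.115 = 2527.470 kJ/kg
HHV = 37543 + 2527.470 = 40070.47 kJ/kg


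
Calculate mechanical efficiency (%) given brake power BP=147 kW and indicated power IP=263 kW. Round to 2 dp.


eta_mech = (BP / IP) * 100
Ratio = 147 / 263 = 0.5589
eta_mech = 0.5589 * 100 = 55.89%


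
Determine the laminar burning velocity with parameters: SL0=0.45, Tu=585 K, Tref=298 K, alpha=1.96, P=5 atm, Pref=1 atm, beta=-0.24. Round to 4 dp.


SL = SL0 * (Tu/Tref)^alpha * (P/Pref)^beta
T ratio = 585/298 = 1.96308725
(T ratio)^alpha = 1.96308725^1.96 = 3.751126
(P/Pref)^beta = 5^(-0.24) = 0.679590
SL = 0.45 * 3.751126 * 0.679590 = 1.1472 m/s


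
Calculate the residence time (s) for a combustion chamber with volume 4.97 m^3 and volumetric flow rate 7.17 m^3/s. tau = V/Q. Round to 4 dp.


tau = V / Q_flow
tau = 4.97 / 7.17 = 0.6932 s


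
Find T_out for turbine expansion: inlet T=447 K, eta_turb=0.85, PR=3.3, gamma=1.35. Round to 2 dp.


T_out = T_in * (1 - eta * (1 - PR^(-(gamma-1)/gamma)))
Exponent = -(1.35-1)/1.35 = -0.25925926
PR^exp = 3.3^(-0.25925926) = 0.73378775
Factor = 1 - 0.85*(1 - 0.73378775) = 0.77371959
T_out = 447 * 0.77371959 = 345.85 K


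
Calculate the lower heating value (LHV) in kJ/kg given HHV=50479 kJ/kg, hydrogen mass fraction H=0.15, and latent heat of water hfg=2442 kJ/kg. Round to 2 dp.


LHV = HHV - hfg * 9 * H
Water correction = 2442 * 9 * 0.15 = 3296.700 kJ/kg
LHV = 50479 - 3296.700 = 47182.30 kJ/kg


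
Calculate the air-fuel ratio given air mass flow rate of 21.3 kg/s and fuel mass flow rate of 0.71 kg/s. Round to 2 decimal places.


AFR = m_air / m_fuel
AFR = 21.3 / 0.71 = 30.00


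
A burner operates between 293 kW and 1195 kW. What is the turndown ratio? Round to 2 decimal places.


TDR = Q_max / Q_min
TDR = 1195 / 293 = 4.08


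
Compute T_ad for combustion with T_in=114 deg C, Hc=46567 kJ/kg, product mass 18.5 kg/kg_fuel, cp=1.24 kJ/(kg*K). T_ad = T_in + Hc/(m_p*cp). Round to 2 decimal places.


T_ad = T_in + Hc / (m_p * cp)
Denominator = 18.5 * 1.24 = 22.9400
Temperature rise = 46567 / 22.9400 = 2029.95 K
T_ad = 114 + 2029.95 = 2143.95 deg C


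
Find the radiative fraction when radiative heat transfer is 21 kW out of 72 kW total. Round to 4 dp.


f_rad = Q_rad / Q_total
f_rad = 21 / 72 = 0.2917


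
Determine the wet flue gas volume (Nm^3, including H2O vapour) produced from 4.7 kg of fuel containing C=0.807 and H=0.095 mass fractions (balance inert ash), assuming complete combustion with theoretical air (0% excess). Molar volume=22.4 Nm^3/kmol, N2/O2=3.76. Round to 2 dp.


Per kg fuel: CO2 = (C/12 kmol)*22.4 = (0.807/12)*22.4 = 1.50640 Nm^3
Per kg fuel: H2O = (H/2 kmol)*22.4 = (0.095/2)*22.4 = 1.06400 Nm^3
O2 needed per kg fuel = C/12 + H/4 = 0.807/12 + 0.095/4 = 0.09100000 kmol
Per kg fuel: N2 = O2*3.76*22.4 = 0.09100000*3.76*22.4 = 7.66438 Nm^3
Total per kg = 1.50640 + 1.06400 + 7.66438 = 10.23478 Nm^3
Total = 10.23478 * 4.7 = 48.10 Nm^3


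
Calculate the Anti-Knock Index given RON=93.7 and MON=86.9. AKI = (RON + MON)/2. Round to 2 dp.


AKI = (RON + MON) / 2
AKI = (93.7 + 86.9) / 2
AKI = 180.6 / 2 = 90.30


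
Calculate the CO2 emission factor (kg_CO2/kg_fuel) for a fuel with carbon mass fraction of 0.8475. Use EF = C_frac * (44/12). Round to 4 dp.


EF = C_frac * (M_CO2 / M_C)
EF = 0.8475 * (44/12)
EF = 0.8475 * 3.666667 = 3.1075 kg_CO2/kg_fuel


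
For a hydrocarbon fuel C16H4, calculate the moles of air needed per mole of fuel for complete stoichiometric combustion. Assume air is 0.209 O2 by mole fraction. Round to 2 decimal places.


Balanced combustion: C16H4 + 17 O2 -> 16 CO2 + 2 H2O
O2 needed = C + H/4 = 16 + 4/4 = 17.00 moles
Air moles = O2 / 0.209 = 17.00 / 0.209 = 81.34 moles air


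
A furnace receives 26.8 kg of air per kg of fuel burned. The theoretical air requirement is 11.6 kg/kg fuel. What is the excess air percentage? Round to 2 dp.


Excess air = actual - stoichiometric = 26.8 - 11.6 = 15.20 kg/kg fuel
Excess air % = (excess / stoich) * 100 = (15.20 / 11.6) * 100 = 131.03%


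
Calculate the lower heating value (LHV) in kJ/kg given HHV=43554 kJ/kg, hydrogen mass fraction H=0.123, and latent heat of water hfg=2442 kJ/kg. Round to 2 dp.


LHV = HHV - hfg * 9 * H
Water correction = 2442 * 9 * 0.123 = 2703.294 kJ/kg
LHV = 43554 - 2703.294 = 40850.71 kJ/kg


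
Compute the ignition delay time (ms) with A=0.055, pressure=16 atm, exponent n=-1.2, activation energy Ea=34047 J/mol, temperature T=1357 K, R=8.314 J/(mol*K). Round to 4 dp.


tau = A * P^n * exp(Ea/(R*T))
P^n = 16^(-1.2) = 0.03589682
Ea/(R*T) = 34047/(8.314*1357) = 3.017790
exp(Ea/(R*T)) = 20.446051
tau = 0.055 * 0.03589682 * 20.446051 = 0.0404 ms


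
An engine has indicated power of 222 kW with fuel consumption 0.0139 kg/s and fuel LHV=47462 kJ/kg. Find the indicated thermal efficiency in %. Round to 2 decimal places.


eta_ith = (IP / (mf * LHV)) * 100
Denominator = 0.0139 * 47462 = 659.7218 kW
eta_ith = (222 / 659.7218) * 100 = 33.65%


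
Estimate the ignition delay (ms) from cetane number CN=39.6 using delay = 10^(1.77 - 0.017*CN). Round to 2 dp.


delay = 10^(1.77 - 0.017*CN)
Exponent = 1.77 - 0.017*39.6 = 1.0968
delay = 10^1.0968 = 12.50 ms


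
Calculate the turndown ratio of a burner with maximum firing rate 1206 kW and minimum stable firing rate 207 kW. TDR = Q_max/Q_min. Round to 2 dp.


TDR = Q_max / Q_min
TDR = 1206 / 207 = 5.83


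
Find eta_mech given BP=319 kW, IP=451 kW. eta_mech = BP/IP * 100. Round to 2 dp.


eta_mech = (BP / IP) * 100
Ratio = 319 / 451 = 0.7073
eta_mech = 0.7073 * 100 = 70.73%


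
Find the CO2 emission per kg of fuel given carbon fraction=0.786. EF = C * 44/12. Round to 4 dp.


EF = C_frac * (M_CO2 / M_C)
EF = 0.786 * (44/12)
EF = 0.786 * 3.666667 = 2.8820 kg_CO2/kg_fuel


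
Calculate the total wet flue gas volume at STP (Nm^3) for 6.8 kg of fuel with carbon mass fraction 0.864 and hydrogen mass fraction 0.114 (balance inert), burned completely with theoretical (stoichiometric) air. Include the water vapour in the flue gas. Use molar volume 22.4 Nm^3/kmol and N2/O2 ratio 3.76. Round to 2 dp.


Per kg fuel: CO2 = (C/12 kmol)*22.4 = (0.864/12)*22.4 = 1.61280 Nm^3
Per kg fuel: H2O = (H/2 kmol)*22.4 = (0.114/2)*22.4 = 1.27680 Nm^3
O2 needed per kg fuel = C/12 + H/4 = 0.864/12 + 0.114/4 = 0.10050000 kmol
Per kg fuel: N2 = O2*3.76*22.4 = 0.10050000*3.76*22.4 = 8.46451 Nm^3
Total per kg = 1.61280 + 1.27680 + 8.46451 = 11.35411 Nm^3
Total = 11.35411 * 6.8 = 77.21 Nm^3


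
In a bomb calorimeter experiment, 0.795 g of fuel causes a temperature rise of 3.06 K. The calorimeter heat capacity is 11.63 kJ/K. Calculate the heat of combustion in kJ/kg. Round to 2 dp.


Hc = C_cal * delta_T / m_fuel
Q_released = 11.63 * 3.06 = 35.5878 kJ
m_fuel = 0.795 g = 0.795/1000 kg = 0.000795 kg
Hc = 35.5878 / 0.000795 = 44764.53 kJ/kg


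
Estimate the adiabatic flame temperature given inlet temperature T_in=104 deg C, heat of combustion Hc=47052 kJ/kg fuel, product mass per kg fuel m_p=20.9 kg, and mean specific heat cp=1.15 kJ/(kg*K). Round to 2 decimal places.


T_ad = T_in + Hc / (m_p * cp)
Denominator = 20.9 * 1.15 = 24.0350
Temperature rise = 47052 / 24.0350 = 1957.65 K
T_ad = 104 + 1957.65 = 2061.65 deg C


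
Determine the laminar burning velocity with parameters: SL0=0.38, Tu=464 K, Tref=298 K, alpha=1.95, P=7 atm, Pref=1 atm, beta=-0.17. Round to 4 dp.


SL = SL0 * (Tu/Tref)^alpha * (P/Pref)^beta
T ratio = 464/298 = 1.55704698
(T ratio)^alpha = 1.55704698^1.95 = 2.371310
(P/Pref)^beta = 7^(-0.17) = 0.718345
SL = 0.38 * 2.371310 * 0.718345 = 0.6473 m/s


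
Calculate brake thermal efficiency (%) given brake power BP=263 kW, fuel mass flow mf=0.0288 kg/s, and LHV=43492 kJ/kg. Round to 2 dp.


eta_BTE = (BP / (mf * LHV)) * 100
Denominator = 0.0288 * 43492 = 1252.5696 kW
eta_BTE = (263 / 1252.5696) * 100 = 21.00%


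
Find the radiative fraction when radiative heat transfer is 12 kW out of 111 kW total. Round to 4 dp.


f_rad = Q_rad / Q_total
f_rad = 12 / 111 = 0.1081


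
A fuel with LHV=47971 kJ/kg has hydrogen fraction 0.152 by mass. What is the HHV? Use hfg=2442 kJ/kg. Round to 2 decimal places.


HHV = LHV + hfg * 9 * H
Water addition = 2442 * 9 * 0.152 = 3340.656 kJ/kg
HHV = 47971 + 3340.656 = 51311.66 kJ/kg


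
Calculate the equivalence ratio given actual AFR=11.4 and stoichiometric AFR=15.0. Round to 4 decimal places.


phi = AFR_stoich / AFR_actual
phi = 15.0 / 11.4 = 1.3158


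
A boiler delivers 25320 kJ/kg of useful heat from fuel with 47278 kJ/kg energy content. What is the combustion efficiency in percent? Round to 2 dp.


Efficiency = (Q_useful / Q_fuel) * 100
Efficiency = (25320 / 47278) * 100
Efficiency = 0.5356 * 100 = 53.56%


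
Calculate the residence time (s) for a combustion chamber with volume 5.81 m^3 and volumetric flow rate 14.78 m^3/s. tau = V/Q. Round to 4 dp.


tau = V / Q_flow
tau = 5.81 / 14.78 = 0.3931 s


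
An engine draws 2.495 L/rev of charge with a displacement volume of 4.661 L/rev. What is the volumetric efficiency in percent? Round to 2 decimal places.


eta_v = (V_actual / V_disp) * 100
Ratio = 2.495 / 4.661 = 0.5353
eta_v = 0.5353 * 100 = 53.53%


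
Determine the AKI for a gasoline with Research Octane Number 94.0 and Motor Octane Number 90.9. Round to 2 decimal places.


AKI = (RON + MON) / 2
AKI = (94.0 + 90.9) / 2
AKI = 184.9 / 2 = 92.45


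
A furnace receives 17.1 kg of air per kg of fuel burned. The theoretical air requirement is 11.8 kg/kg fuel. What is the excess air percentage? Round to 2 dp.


Excess air = actual - stoichiometric = 17.1 - 11.8 = 5.30 kg/kg fuel
Excess air % = (excess / stoich) * 100 = (5.30 / 11.8) * 100 = 44.92%


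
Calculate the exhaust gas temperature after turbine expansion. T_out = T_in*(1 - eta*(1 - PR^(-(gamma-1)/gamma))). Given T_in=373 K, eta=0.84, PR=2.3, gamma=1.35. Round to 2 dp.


T_out = T_in * (1 - eta * (1 - PR^(-(gamma-1)/gamma)))
Exponent = -(1.35-1)/1.35 = -0.25925926
PR^exp = 2.3^(-0.25925926) = 0.80578413
Factor = 1 - 0.84*(1 - 0.80578413) = 0.83685867
T_out = 373 * 0.83685867 = 312.15 K


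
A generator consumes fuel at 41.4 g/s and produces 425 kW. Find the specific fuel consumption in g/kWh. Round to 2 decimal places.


SFC = (mf / BP) * 3600
Rate = 41.4 / 425 = 0.097412 g/(s*kW)
SFC = 0.097412 * 3600 = 350.68 g/kWh


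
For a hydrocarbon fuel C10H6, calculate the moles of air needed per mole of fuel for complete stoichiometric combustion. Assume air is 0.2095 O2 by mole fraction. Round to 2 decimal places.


Balanced combustion: C10H6 + 11.5 O2 -> 10 CO2 + 3 H2O
O2 needed = C + H/4 = 10 + 6/4 = 11.50 moles
Air moles = O2 / 0.2095 = 11.50 / 0.2095 = 54.89 moles air


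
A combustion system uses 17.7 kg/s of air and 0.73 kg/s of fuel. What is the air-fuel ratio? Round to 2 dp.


AFR = m_air / m_fuel
AFR = 17.7 / 0.73 = 24.25


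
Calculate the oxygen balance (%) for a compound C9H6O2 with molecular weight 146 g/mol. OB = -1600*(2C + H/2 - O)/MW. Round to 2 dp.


OB = -1600 * (2C + H/2 - O) / MW
Inner = 2*9 + 6/2 - 2 = 19.00
OB = -1600 * 19.00 / 146 = -208.22%


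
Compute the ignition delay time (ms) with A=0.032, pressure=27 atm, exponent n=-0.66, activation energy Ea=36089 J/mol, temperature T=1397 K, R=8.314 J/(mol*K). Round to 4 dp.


tau = A * P^n * exp(Ea/(R*T))
P^n = 27^(-0.66) = 0.11357949
Ea/(R*T) = 36089/(8.314*1397) = 3.107194
exp(Ea/(R*T)) = 22.358228
tau = 0.032 * 0.11357949 * 22.358228 = 0.0813 ms


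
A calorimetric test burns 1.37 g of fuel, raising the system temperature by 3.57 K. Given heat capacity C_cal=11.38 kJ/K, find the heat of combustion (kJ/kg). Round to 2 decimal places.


Hc = C_cal * delta_T / m_fuel
Q_released = 11.38 * 3.57 = 40.6266 kJ
m_fuel = 1.37 g = 1.37/1000 kg = 0.001370 kg
Hc = 40.6266 / 0.001370 = 29654.45 kJ/kg


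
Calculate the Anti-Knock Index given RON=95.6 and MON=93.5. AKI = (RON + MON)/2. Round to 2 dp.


AKI = (RON + MON) / 2
AKI = (95.6 + 93.5) / 2
AKI = 189.1 / 2 = 94.55


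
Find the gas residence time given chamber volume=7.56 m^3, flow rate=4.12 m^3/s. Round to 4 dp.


tau = V / Q_flow
tau = 7.56 / 4.12 = 1.8350 s


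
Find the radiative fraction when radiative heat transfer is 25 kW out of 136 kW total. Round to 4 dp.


f_rad = Q_rad / Q_total
f_rad = 25 / 136 = 0.1838


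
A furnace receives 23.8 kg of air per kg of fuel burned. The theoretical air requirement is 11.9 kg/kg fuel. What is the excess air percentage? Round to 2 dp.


Excess air = actual - stoichiometric = 23.8 - 11.9 = 11.90 kg/kg fuel
Excess air % = (excess / stoich) * 100 = (11.90 / 11.9) * 100 = 100.00%


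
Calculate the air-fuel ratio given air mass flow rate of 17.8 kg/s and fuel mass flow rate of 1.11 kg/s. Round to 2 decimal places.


AFR = m_air / m_fuel
AFR = 17.8 / 1.11 = 16.04


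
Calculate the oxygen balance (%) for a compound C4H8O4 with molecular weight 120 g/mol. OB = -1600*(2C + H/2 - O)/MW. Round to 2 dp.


OB = -1600 * (2C + H/2 - O) / MW
Inner = 2*4 + 8/2 - 4 = 8.00
OB = -1600 * 8.00 / 120 = -106.67%


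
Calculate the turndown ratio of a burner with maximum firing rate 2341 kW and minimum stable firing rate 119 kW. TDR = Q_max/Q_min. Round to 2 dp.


TDR = Q_max / Q_min
TDR = 2341 / 119 = 19.67


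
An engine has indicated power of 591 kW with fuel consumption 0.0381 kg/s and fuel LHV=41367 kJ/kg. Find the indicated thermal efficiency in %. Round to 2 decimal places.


eta_ith = (IP / (mf * LHV)) * 100
Denominator = 0.0381 * 41367 = 1576.0827 kW
eta_ith = (591 / 1576.0827) * 100 = 37.50%


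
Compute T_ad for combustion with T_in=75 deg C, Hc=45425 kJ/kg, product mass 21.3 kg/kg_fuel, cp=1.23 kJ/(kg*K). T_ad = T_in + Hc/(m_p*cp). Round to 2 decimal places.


T_ad = T_in + Hc / (m_p * cp)
Denominator = 21.3 * 1.23 = 26.1990
Temperature rise = 45425 / 26.1990 = 1733.84 K
T_ad = 75 + 1733.84 = 1808.84 deg C


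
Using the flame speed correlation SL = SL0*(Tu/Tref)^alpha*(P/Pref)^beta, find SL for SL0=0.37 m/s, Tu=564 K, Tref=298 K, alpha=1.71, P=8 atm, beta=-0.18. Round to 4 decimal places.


SL = SL0 * (Tu/Tref)^alpha * (P/Pref)^beta
T ratio = 564/298 = 1.89261745
(T ratio)^alpha = 1.89261745^1.71 = 2.976991
(P/Pref)^beta = 8^(-0.18) = 0.687771
SL = 0.37 * 2.976991 * 0.687771 = 0.7576 m/s


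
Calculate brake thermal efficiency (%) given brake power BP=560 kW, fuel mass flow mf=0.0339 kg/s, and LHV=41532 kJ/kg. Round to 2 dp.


eta_BTE = (BP / (mf * LHV)) * 100
Denominator = 0.0339 * 41532 = 1407.9348 kW
eta_BTE = (560 / 1407.9348) * 100 = 39.77%


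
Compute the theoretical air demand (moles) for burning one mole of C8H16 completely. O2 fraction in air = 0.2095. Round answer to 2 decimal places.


Balanced combustion: C8H16 + 12 O2 -> 8 CO2 + 8 H2O
O2 needed = C + H/4 = 8 + 16/4 = 12.00 moles
Air moles = O2 / 0.2095 = 12.00 / 0.2095 = 57.28 moles air


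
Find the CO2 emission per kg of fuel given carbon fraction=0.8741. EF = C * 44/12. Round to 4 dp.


EF = C_frac * (M_CO2 / M_C)
EF = 0.8741 * (44/12)
EF = 0.8741 * 3.666667 = 3.2050 kg_CO2/kg_fuel


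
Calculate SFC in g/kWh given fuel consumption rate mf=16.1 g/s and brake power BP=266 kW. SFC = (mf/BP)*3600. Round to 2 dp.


SFC = (mf / BP) * 3600
Rate = 16.1 / 266 = 0.060526 g/(s*kW)
SFC = 0.060526 * 3600 = 217.89 g/kWh


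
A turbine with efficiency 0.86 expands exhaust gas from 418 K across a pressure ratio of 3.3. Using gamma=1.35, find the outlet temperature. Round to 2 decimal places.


T_out = T_in * (1 - eta * (1 - PR^(-(gamma-1)/gamma)))
Exponent = -(1.35-1)/1.35 = -0.25925926
PR^exp = 3.3^(-0.25925926) = 0.73378775
Factor = 1 - 0.86*(1 - 0.73378775) = 0.77105747
T_out = 418 * 0.77105747 = 322.30 K


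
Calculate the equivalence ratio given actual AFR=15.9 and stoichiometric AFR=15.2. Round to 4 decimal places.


phi = AFR_stoich / AFR_actual
phi = 15.2 / 15.9 = 0.9560


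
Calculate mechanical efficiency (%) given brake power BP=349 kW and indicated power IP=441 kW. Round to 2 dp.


eta_mech = (BP / IP) * 100
Ratio = 349 / 441 = 0.7914
eta_mech = 0.7914 * 100 = 79.14%


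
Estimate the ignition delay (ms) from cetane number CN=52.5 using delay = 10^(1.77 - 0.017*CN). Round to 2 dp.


delay = 10^(1.77 - 0.017*CN)
Exponent = 1.77 - 0.017*52.5 = 0.8775
delay = 10^0.8775 = 7.54 ms


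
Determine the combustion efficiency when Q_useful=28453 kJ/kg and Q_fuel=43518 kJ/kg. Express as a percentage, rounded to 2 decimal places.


Efficiency = (Q_useful / Q_fuel) * 100
Efficiency = (28453 / 43518) * 100
Efficiency = 0.6538 * 100 = 65.38%


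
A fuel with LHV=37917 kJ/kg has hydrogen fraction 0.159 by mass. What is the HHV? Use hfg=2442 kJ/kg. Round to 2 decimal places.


HHV = LHV + hfg * 9 * H
Water addition = 2442 * 9 * 0.159 = 3494.502 kJ/kg
HHV = 37917 + 3494.502 = 41411.50 kJ/kg


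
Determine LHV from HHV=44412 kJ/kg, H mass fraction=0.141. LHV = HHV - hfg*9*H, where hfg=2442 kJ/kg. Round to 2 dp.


LHV = HHV - hfg * 9 * H
Water correction = 2442 * 9 * 0.141 = 3098.898 kJ/kg
LHV = 44412 - 3098.898 = 41313.10 kJ/kg


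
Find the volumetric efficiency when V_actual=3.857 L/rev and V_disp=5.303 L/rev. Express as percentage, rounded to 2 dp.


eta_v = (V_actual / V_disp) * 100
Ratio = 3.857 / 5.303 = 0.7273
eta_v = 0.7273 * 100 = 72.73%


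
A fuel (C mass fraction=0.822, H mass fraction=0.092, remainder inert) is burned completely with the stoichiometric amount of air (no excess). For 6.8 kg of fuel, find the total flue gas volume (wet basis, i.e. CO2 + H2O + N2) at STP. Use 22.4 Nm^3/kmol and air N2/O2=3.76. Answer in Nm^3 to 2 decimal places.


Per kg fuel: CO2 = (C/12 kmol)*22.4 = (0.822/12)*22.4 = 1.53440 Nm^3
Per kg fuel: H2O = (H/2 kmol)*22.4 = (0.092/2)*22.4 = 1.03040 Nm^3
O2 needed per kg fuel = C/12 + H/4 = 0.822/12 + 0.092/4 = 0.09150000 kmol
Per kg fuel: N2 = O2*3.76*22.4 = 0.09150000*3.76*22.4 = 7.70650 Nm^3
Total per kg = 1.53440 + 1.03040 + 7.70650 = 10.27130 Nm^3
Total = 10.27130 * 6.8 = 69.84 Nm^3


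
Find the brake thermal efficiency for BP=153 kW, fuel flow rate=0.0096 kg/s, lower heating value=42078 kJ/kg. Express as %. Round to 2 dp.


eta_BTE = (BP / (mf * LHV)) * 100
Denominator = 0.0096 * 42078 = 403.9488 kW
eta_BTE = (153 / 403.9488) * 100 = 37.88%


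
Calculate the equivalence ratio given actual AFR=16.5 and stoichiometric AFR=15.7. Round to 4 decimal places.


phi = AFR_stoich / AFR_actual
phi = 15.7 / 16.5 = 0.9515


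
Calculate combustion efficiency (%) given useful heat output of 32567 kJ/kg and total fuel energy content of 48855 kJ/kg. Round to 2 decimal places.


Efficiency = (Q_useful / Q_fuel) * 100
Efficiency = (32567 / 48855) * 100
Efficiency = 0.6666 * 100 = 66.66%


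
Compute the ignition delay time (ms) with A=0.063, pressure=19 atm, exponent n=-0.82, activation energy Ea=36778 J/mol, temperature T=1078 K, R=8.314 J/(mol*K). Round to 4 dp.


tau = A * P^n * exp(Ea/(R*T))
P^n = 19^(-0.82) = 0.08941740
Ea/(R*T) = 36778/(8.314*1078) = 4.103546
exp(Ea/(R*T)) = 60.554646
tau = 0.063 * 0.08941740 * 60.554646 = 0.3411 ms


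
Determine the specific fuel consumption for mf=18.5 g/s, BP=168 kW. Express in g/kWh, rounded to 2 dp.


SFC = (mf / BP) * 3600
Rate = 18.5 / 168 = 0.110119 g/(s*kW)
SFC = 0.110119 * 3600 = 396.43 g/kWh


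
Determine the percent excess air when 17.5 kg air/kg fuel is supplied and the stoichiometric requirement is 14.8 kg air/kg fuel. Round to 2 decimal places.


Excess air = actual - stoichiometric = 17.5 - 14.8 = 2.70 kg/kg fuel
Excess air % = (excess / stoich) * 100 = (2.70 / 14.8) * 100 = 18.24%
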